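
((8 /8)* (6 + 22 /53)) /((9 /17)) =5780 /477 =12.12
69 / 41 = 1.68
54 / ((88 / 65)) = 1755 / 44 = 39.89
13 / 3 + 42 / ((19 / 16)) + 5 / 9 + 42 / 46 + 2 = 169789 / 3933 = 43.17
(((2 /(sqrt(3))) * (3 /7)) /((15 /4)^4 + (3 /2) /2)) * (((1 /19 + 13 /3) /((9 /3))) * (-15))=-0.05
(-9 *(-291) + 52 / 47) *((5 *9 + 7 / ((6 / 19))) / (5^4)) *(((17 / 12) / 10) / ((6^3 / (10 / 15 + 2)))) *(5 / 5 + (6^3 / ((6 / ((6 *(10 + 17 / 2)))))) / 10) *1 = 337972757837 / 1713150000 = 197.28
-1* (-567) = 567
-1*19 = -19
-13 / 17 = -0.76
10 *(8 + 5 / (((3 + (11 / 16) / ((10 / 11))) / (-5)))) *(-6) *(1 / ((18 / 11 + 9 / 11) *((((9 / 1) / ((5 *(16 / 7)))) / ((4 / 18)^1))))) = -28441600 / 3066903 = -9.27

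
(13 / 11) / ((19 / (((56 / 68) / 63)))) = 26 / 31977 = 0.00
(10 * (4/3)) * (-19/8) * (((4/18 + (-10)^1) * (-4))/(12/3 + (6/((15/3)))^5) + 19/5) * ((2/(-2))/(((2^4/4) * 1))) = 42594181/547452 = 77.80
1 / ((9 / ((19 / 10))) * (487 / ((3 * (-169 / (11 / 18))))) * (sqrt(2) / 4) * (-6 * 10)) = 3211 * sqrt(2) / 267850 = 0.02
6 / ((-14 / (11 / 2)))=-33 / 14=-2.36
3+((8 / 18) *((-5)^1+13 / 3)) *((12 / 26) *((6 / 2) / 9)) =1037 / 351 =2.95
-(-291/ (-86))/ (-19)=291/ 1634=0.18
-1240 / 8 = -155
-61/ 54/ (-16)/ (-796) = -61/ 687744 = -0.00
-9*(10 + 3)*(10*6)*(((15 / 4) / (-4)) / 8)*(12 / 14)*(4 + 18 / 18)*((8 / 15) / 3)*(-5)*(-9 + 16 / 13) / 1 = 340875 / 14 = 24348.21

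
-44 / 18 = -22 / 9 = -2.44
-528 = -528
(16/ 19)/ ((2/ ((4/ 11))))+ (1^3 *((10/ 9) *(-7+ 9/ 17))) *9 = -229356/ 3553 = -64.55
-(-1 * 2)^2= -4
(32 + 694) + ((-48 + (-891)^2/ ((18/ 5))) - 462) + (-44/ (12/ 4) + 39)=220762.83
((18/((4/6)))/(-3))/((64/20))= -45/16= -2.81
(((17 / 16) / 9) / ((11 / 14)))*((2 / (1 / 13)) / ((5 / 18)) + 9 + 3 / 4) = 15.53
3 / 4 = 0.75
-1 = -1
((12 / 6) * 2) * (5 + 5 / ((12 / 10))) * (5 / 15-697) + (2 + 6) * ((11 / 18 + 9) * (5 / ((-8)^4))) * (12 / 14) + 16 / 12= -25543.03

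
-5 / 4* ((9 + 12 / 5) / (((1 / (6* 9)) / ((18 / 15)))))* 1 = -4617 / 5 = -923.40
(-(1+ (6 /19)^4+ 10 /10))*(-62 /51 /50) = 0.05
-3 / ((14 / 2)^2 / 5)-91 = -4474 / 49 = -91.31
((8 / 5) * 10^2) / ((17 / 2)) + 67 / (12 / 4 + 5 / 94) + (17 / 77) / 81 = 25319585 / 621027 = 40.77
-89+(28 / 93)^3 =-71565821 / 804357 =-88.97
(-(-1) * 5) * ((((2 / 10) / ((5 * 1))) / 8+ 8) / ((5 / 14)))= 11207 / 100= 112.07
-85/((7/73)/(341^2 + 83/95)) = -13709051498/133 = -103075575.17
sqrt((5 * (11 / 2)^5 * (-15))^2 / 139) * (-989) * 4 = -11945957925 * sqrt(139) / 1112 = -126655365.83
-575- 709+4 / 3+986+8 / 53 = -47146 / 159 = -296.52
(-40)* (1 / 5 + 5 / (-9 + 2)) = 144 / 7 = 20.57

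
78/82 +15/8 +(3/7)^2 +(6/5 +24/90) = 1079209/241080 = 4.48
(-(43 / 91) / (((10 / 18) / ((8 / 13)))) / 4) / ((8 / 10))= -387 / 2366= -0.16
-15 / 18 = -5 / 6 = -0.83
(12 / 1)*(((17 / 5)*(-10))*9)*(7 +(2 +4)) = -47736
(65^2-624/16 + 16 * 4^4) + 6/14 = 57977/7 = 8282.43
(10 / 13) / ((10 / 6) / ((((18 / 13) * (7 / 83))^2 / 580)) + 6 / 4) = 0.00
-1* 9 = -9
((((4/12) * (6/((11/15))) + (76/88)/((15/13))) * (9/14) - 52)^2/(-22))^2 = 12672.76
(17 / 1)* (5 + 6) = 187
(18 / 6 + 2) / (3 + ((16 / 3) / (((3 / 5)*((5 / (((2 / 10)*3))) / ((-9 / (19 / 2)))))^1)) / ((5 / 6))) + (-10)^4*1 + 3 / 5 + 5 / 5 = 10004.40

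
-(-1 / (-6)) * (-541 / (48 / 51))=9197 / 96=95.80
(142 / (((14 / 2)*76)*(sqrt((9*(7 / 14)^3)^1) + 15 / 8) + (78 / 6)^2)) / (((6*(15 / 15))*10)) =165643 / 62539215- 18886*sqrt(2) / 20846405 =0.00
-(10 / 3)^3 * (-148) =148000 / 27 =5481.48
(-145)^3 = -3048625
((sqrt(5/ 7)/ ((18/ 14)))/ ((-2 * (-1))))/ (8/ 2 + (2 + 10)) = sqrt(35)/ 288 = 0.02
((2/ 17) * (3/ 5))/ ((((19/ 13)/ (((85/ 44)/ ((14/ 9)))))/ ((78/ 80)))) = 13689/ 234080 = 0.06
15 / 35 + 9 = 66 / 7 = 9.43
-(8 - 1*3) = -5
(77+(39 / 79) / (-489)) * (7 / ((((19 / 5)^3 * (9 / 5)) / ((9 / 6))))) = 8.19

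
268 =268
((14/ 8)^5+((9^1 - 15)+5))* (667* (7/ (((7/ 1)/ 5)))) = 52636305/ 1024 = 51402.64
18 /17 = 1.06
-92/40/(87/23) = -529/870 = -0.61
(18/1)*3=54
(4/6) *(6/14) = 2/7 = 0.29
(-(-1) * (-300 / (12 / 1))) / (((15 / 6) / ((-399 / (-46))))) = -1995 / 23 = -86.74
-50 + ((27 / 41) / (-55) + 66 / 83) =-9211661 / 187165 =-49.22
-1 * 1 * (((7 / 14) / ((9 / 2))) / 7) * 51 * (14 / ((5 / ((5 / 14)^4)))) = -2125 / 57624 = -0.04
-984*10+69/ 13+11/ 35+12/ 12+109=-4424592/ 455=-9724.38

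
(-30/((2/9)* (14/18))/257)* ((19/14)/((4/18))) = -207765/50372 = -4.12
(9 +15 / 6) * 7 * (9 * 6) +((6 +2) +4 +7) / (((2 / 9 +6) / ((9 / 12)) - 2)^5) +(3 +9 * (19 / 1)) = 4521.00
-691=-691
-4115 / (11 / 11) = -4115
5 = 5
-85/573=-0.15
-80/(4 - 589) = 16/117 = 0.14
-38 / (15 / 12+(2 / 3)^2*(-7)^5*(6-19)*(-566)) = 1368 / 1978654451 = 0.00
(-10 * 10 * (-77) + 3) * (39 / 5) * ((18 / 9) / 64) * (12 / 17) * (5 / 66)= 300417 / 2992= 100.41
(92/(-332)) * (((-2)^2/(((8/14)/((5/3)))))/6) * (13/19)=-10465/28386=-0.37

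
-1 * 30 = -30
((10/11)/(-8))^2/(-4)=-25/7744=-0.00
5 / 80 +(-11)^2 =1937 / 16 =121.06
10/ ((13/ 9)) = 90/ 13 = 6.92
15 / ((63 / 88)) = 440 / 21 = 20.95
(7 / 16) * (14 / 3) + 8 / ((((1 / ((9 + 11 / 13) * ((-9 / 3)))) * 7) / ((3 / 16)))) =-9365 / 2184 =-4.29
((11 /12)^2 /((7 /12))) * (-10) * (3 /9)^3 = -605 /1134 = -0.53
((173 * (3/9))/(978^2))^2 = 29929/8233754780304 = 0.00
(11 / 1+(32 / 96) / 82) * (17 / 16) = 46019 / 3936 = 11.69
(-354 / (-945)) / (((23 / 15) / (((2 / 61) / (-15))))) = -236 / 441945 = -0.00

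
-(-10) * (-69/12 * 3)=-345/2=-172.50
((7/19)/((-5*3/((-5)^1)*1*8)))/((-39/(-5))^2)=175/693576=0.00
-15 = -15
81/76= 1.07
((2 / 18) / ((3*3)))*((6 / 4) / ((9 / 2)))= 1 / 243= 0.00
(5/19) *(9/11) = 45/209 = 0.22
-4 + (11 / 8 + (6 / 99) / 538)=-186409 / 71016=-2.62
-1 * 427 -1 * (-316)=-111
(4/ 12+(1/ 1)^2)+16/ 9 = 28/ 9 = 3.11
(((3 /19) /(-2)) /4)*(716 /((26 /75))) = -40.76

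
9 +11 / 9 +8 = 164 / 9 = 18.22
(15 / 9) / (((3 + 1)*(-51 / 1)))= -0.01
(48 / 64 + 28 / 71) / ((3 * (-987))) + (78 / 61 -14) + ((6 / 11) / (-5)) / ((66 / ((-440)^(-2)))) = -19108755305242091 / 1502060130648000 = -12.72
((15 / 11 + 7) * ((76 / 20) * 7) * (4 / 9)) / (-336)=-437 / 1485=-0.29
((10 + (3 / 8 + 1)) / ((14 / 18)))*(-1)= -117 / 8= -14.62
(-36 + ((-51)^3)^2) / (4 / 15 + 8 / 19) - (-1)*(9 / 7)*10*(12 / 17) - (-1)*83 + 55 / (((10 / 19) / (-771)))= 12179106581521 / 476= 25586358364.54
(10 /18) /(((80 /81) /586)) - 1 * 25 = 2437 /8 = 304.62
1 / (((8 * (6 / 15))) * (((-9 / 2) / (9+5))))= -35 / 36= -0.97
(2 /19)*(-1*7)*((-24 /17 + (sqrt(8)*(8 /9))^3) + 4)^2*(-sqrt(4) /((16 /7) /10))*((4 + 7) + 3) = 1236336640*sqrt(2) /235467 + 68287515283120 /2918142531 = 30826.45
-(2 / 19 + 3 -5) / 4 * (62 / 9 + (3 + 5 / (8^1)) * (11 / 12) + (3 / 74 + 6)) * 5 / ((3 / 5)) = 227875 / 3552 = 64.15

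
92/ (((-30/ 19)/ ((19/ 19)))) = -874/ 15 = -58.27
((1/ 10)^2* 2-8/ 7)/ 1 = -393/ 350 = -1.12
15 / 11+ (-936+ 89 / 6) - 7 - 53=-64667 / 66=-979.80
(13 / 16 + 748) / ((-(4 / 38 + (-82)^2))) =-0.11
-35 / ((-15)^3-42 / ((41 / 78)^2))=58835 / 5928903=0.01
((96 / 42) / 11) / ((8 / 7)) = 2 / 11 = 0.18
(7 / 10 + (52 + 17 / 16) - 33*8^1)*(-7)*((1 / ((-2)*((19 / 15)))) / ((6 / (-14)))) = 824131 / 608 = 1355.48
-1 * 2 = -2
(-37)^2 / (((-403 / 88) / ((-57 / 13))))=6866904 / 5239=1310.73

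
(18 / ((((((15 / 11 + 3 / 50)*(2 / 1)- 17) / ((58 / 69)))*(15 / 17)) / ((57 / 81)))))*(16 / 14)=-4121480 / 4229631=-0.97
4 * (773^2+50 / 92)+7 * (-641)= 54869517 / 23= 2385631.17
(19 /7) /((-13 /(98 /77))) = -38 /143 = -0.27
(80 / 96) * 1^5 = 5 / 6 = 0.83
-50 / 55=-10 / 11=-0.91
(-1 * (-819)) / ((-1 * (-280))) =117 / 40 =2.92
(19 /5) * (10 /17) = 38 /17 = 2.24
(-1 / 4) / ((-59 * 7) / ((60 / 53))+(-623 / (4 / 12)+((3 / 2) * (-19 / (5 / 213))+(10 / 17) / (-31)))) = 1581 / 21804745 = 0.00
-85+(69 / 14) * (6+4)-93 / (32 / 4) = -2651 / 56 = -47.34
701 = 701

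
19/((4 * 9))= 19/36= 0.53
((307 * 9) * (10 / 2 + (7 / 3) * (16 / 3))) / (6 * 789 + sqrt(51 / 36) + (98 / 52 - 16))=230678630637 / 22589191697 - 8145631 * sqrt(51) / 22589191697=10.21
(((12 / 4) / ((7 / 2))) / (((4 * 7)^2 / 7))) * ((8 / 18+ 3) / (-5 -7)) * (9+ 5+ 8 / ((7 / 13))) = -3131 / 49392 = -0.06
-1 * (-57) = 57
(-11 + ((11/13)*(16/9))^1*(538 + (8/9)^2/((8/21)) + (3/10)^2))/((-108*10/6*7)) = -63302767/99508500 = -0.64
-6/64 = -3/32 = -0.09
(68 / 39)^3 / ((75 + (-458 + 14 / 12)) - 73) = -628864 / 53960517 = -0.01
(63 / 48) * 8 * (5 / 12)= 35 / 8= 4.38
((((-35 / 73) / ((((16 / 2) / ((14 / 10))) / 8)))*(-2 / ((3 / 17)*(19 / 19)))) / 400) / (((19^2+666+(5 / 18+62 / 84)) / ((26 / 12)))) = 75803 / 1891138000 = 0.00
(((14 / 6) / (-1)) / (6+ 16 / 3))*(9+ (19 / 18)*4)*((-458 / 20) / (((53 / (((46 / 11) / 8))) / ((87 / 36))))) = 7484407 / 5037120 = 1.49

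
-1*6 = -6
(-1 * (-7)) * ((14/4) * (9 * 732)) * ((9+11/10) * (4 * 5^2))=163020060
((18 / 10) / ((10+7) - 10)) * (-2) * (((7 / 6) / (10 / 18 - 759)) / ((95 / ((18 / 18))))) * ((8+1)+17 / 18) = 537 / 6484700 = 0.00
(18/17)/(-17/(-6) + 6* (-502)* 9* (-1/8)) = 27/86479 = 0.00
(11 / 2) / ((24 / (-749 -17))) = -4213 / 24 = -175.54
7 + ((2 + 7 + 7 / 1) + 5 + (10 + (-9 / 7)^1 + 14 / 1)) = 355 / 7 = 50.71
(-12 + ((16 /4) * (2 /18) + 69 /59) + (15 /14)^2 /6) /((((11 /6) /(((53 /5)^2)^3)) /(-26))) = 122288382724560247 /596268750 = 205089370.73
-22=-22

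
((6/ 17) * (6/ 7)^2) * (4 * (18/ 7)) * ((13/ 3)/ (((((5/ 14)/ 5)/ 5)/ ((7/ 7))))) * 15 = 10108800/ 833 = 12135.41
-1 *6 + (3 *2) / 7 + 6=0.86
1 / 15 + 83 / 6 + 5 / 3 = 467 / 30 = 15.57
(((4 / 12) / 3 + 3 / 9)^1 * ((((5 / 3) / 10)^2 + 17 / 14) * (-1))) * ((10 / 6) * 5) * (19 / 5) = -17.48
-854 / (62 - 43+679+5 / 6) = -732 / 599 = -1.22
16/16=1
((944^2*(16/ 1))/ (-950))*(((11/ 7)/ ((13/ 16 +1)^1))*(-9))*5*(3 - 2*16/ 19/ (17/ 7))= 1682578833408/ 1245811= 1350589.16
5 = 5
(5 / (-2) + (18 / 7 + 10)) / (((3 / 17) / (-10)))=-3995 / 7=-570.71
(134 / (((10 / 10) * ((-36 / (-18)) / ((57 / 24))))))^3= 2062933417 / 512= 4029166.83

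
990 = 990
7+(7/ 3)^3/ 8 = 1855/ 216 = 8.59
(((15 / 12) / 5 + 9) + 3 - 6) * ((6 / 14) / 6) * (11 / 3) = 275 / 168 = 1.64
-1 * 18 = -18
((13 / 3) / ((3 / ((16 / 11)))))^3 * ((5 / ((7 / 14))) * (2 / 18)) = 89989120 / 8732691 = 10.30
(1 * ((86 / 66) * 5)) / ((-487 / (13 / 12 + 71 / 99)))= -153295 / 6364116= -0.02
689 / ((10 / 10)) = 689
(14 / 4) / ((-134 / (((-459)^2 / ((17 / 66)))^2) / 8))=-9366316005816 / 67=-139795761280.84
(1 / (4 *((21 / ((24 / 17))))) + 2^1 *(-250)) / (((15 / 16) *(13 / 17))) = -951968 / 1365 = -697.41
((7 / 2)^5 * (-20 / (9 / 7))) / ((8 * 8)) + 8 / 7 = -4080851 / 32256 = -126.51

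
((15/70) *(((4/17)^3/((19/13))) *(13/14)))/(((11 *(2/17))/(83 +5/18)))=1013324/8878947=0.11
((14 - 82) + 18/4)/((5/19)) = -2413/10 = -241.30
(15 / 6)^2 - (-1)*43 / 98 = 1311 / 196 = 6.69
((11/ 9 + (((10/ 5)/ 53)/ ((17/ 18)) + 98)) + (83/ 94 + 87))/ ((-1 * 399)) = -142650647/ 304136154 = -0.47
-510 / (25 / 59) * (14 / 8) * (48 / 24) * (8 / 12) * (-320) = 898688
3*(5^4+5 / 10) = 3753 / 2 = 1876.50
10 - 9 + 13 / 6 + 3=37 / 6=6.17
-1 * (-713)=713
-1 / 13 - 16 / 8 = -27 / 13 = -2.08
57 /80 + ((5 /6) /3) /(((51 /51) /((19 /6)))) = 3439 /2160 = 1.59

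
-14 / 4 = -3.50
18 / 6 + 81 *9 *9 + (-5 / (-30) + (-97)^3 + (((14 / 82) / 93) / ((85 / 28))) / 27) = -15858417784693 / 17501670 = -906108.83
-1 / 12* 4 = -1 / 3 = -0.33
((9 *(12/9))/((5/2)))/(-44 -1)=-8/75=-0.11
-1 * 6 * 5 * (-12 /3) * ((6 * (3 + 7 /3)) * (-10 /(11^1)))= -38400 /11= -3490.91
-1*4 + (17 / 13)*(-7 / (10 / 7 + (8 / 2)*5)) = -8633 / 1950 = -4.43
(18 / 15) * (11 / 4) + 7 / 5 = 47 / 10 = 4.70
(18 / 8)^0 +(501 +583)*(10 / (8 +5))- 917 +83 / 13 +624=7127 / 13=548.23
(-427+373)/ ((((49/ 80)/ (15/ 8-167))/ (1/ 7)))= 713340/ 343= 2079.71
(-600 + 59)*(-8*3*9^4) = 85188024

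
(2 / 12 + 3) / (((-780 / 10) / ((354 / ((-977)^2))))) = -1121 / 74453262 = -0.00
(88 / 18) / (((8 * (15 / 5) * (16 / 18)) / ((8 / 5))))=11 / 30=0.37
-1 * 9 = -9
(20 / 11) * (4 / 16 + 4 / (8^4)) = 1285 / 2816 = 0.46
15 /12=5 /4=1.25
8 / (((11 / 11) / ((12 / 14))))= 48 / 7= 6.86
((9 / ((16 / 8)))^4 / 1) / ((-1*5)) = -6561 / 80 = -82.01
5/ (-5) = -1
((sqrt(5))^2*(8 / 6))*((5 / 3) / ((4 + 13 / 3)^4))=36 / 15625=0.00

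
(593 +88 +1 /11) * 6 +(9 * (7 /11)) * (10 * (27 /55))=497874 /121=4114.66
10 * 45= 450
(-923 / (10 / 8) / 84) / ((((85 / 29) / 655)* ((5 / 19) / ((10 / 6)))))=-66623063 / 5355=-12441.28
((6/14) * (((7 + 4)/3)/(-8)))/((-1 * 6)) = 0.03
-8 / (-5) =8 / 5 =1.60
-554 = -554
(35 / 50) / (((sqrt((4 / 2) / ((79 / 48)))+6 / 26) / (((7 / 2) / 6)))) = -50323 / 620520+8281 * sqrt(474) / 465390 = 0.31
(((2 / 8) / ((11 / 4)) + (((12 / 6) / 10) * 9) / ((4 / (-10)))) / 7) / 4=-97 / 616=-0.16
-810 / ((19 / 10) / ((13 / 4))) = -26325 / 19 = -1385.53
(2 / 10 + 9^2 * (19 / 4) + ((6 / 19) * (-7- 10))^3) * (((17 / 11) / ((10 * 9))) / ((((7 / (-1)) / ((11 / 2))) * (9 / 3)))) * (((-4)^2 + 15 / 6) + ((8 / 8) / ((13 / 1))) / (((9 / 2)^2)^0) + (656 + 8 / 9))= -84864370796843 / 121338453600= -699.40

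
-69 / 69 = -1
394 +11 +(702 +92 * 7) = 1751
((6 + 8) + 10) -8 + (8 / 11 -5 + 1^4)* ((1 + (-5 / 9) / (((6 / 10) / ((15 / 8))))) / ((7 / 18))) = 1709 / 77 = 22.19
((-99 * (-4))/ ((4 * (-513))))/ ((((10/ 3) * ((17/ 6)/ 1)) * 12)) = -11/ 6460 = -0.00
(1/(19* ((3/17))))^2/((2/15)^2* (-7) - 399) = -7225/32418883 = -0.00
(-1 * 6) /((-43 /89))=534 /43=12.42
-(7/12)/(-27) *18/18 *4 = 7/81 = 0.09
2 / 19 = 0.11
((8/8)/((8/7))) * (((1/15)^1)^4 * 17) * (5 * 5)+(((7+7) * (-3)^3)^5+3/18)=-125018422245558781/16200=-7717186558367.83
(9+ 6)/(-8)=-15/8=-1.88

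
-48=-48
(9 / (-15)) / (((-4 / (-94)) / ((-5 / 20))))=141 / 40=3.52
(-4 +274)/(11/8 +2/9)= 3888/23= 169.04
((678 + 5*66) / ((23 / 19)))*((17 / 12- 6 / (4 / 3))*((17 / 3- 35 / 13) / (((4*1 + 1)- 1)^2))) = -142709 / 299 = -477.29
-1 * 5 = -5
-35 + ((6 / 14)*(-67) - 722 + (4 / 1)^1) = -5472 / 7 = -781.71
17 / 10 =1.70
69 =69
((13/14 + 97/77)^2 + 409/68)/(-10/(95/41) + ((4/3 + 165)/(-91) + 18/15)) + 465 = 1708840445925/3692277974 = 462.81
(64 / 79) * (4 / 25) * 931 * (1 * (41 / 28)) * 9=3140928 / 1975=1590.34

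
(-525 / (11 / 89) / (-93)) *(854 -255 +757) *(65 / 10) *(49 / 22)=3363312225 / 3751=896644.15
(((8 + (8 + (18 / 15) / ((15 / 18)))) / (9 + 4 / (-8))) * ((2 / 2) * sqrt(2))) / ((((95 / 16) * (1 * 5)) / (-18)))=-251136 * sqrt(2) / 201875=-1.76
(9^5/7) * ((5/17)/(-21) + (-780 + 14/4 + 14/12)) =-5448234717/833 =-6540497.86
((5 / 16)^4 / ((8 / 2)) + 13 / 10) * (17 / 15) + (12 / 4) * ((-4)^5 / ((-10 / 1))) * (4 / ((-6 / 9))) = -36209766523 / 19660800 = -1841.72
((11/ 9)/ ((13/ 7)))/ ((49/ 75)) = 275/ 273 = 1.01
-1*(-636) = 636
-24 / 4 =-6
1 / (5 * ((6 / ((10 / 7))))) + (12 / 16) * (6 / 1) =191 / 42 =4.55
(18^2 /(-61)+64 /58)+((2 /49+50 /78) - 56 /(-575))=-3.43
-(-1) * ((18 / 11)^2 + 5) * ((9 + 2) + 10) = 19509 / 121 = 161.23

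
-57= -57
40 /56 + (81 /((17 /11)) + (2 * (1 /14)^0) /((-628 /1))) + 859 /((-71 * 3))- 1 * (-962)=1011.09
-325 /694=-0.47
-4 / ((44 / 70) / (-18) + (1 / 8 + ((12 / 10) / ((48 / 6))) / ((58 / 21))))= -36540 / 1319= -27.70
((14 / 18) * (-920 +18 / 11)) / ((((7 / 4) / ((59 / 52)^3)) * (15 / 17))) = -17635278593 / 26100360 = -675.67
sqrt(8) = 2 * sqrt(2) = 2.83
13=13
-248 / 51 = -4.86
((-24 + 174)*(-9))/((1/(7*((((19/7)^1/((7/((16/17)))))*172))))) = -70588800/119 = -593183.19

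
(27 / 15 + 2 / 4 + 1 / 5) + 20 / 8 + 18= 23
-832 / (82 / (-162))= 67392 / 41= 1643.71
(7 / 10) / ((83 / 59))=413 / 830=0.50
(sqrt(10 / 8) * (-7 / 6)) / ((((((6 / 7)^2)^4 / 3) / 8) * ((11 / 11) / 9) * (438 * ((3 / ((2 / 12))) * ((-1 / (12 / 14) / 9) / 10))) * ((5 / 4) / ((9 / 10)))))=6.81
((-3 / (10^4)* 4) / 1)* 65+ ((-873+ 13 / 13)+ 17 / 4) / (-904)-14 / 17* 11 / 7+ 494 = 3792728523 / 7684000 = 493.59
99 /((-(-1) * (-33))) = -3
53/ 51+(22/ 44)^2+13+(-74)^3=-82662781/ 204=-405209.71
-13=-13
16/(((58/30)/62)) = 14880/29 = 513.10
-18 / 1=-18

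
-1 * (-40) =40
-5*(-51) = 255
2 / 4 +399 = 399.50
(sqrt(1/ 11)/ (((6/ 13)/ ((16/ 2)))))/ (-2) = -26*sqrt(11)/ 33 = -2.61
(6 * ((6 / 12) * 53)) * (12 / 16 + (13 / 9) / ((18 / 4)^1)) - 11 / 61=1120663 / 6588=170.11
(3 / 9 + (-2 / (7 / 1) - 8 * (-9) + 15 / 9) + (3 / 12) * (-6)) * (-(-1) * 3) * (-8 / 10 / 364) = -3033 / 6370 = -0.48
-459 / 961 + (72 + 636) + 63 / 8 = 715.40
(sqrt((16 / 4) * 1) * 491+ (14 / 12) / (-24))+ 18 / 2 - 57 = 134489 / 144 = 933.95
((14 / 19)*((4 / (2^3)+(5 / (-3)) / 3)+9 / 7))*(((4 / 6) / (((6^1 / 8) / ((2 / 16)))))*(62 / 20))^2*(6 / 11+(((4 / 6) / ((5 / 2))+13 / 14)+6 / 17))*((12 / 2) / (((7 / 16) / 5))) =9797306588 / 634583565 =15.44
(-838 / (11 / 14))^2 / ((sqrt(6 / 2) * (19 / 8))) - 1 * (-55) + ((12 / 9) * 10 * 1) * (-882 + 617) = -10435 / 3 + 1101118592 * sqrt(3) / 6897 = 273046.73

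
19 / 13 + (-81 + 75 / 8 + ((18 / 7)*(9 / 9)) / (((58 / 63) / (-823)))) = -7144565 / 3016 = -2368.89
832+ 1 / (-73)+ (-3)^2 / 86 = 5223867 / 6278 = 832.09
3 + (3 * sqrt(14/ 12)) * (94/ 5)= 3 + 47 * sqrt(42)/ 5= 63.92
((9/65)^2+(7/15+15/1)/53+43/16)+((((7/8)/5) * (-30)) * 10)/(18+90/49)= 102121033/290206800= 0.35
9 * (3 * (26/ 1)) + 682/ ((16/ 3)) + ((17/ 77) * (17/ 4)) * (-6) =507735/ 616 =824.25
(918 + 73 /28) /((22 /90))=1159965 /308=3766.12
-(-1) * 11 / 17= 11 / 17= 0.65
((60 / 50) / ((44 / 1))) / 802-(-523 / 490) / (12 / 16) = 3691213 / 2593668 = 1.42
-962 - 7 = -969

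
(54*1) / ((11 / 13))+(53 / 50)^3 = 89387647 / 1375000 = 65.01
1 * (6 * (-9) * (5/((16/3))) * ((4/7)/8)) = -405/112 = -3.62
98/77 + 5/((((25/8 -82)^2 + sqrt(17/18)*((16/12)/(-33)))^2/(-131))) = 1.27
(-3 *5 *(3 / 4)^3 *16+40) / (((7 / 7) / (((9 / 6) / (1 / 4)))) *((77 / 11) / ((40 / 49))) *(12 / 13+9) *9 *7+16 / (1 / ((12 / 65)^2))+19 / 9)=-37264500 / 545190571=-0.07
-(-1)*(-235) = -235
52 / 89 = 0.58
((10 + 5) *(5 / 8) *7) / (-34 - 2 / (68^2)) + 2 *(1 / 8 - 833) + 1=-174688077 / 104812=-1666.68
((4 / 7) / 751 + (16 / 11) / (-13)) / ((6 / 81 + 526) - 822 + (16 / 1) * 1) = 1127790 / 2840867029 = 0.00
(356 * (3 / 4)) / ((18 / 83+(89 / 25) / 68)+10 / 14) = 87905300 / 323803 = 271.48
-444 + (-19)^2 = -83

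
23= 23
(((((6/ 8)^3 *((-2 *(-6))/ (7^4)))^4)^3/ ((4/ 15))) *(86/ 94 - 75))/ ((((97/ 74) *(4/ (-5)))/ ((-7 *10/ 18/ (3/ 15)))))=-1070482284100603430805859486875/ 26913938523931711075820551087659583152301810211922366169088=-0.00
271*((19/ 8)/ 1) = 5149/ 8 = 643.62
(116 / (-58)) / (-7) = 2 / 7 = 0.29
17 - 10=7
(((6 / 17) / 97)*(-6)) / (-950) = 18 / 783275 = 0.00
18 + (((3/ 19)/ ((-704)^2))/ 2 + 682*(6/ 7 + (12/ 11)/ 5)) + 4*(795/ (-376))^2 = 1120113865301001/ 1456104939520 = 769.25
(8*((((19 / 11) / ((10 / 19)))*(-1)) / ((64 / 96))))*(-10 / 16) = 1083 / 44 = 24.61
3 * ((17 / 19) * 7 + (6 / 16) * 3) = 3369 / 152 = 22.16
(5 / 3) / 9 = 5 / 27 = 0.19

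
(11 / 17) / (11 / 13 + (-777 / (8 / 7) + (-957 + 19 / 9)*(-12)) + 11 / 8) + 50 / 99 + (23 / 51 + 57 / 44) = 2.25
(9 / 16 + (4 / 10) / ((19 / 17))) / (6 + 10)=0.06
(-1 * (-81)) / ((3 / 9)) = 243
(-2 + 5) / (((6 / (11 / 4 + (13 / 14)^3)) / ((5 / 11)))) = 48715 / 60368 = 0.81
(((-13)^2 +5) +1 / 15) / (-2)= -2611 / 30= -87.03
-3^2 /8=-9 /8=-1.12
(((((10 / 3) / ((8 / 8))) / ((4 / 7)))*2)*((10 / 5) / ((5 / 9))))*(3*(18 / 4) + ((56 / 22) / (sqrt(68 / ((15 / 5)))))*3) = 1764*sqrt(51) / 187 + 567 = 634.37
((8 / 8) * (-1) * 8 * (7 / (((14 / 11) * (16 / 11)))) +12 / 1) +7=-45 / 4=-11.25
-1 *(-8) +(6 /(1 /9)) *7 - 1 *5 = 381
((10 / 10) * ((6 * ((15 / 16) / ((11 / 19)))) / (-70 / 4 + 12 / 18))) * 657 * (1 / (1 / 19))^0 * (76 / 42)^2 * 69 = -4664085705 / 54439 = -85675.45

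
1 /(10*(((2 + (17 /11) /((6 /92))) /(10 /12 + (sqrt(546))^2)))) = 36091 /16960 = 2.13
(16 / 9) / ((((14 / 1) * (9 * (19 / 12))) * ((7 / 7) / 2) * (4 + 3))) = 64 / 25137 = 0.00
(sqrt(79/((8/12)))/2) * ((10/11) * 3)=15 * sqrt(474)/22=14.84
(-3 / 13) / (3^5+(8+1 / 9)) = -0.00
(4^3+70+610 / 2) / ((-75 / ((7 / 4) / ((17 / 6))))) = -3073 / 850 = -3.62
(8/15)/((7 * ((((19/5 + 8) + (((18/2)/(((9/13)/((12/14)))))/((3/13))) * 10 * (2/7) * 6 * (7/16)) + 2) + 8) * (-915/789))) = -1052/6147885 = -0.00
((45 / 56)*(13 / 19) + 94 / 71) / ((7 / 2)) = 141551 / 264404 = 0.54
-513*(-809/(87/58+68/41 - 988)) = -1260422/2991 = -421.40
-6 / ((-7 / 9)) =54 / 7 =7.71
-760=-760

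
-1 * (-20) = 20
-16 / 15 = -1.07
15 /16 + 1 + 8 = 159 /16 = 9.94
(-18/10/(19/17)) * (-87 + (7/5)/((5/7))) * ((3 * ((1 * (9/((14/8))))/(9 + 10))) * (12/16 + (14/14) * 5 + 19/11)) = 412777782/496375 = 831.58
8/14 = 4/7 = 0.57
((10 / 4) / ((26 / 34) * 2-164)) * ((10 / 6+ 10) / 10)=-0.02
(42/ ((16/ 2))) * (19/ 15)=133/ 20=6.65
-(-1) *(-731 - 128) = -859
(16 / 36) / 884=0.00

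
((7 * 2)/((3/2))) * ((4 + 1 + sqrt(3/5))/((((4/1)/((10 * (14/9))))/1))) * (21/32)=343 * sqrt(15)/72 + 8575/72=137.55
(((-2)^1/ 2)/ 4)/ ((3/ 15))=-5/ 4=-1.25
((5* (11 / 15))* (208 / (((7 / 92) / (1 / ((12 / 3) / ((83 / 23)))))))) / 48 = 11869 / 63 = 188.40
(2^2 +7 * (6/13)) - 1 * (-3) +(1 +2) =172/13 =13.23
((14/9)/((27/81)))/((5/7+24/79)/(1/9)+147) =3871/129537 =0.03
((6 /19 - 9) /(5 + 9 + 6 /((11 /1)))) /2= -363 /1216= -0.30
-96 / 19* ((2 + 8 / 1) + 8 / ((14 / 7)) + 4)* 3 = -5184 / 19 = -272.84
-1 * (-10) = 10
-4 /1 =-4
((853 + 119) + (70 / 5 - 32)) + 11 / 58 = 954.19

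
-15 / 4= -3.75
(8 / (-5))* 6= -48 / 5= -9.60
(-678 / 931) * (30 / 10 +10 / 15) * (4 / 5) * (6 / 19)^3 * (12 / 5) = -25774848 / 159643225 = -0.16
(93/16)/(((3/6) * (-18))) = -31/48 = -0.65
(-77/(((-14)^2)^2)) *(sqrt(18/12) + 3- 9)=33/2744- 11 *sqrt(6)/10976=0.01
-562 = -562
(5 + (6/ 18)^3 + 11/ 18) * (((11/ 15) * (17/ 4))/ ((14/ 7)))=11407/ 1296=8.80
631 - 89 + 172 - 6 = 708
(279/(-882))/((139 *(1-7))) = 31/81732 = 0.00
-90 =-90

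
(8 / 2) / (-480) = -1 / 120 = -0.01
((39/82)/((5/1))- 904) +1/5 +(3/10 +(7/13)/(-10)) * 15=-4797067/5330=-900.01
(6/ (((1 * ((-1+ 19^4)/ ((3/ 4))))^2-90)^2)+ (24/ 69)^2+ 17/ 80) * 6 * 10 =214421001523411325711087/ 10716238910308187845620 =20.01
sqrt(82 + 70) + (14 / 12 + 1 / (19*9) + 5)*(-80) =-84440 / 171 + 2*sqrt(38) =-481.47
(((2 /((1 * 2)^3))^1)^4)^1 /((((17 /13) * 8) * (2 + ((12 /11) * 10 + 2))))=0.00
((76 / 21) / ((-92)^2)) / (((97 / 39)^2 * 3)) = 3211 / 139366108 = 0.00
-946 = -946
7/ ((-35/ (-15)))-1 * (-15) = 18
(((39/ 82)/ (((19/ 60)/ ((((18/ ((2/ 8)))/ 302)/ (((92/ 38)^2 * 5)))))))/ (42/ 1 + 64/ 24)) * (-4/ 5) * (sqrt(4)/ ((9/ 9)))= -480168/ 1097138065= -0.00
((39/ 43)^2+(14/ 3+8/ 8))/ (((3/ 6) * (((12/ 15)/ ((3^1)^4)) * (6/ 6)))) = 2429730/ 1849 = 1314.08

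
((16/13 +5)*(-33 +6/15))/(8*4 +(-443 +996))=-1467/4225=-0.35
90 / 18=5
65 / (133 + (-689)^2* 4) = 65 / 1899017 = 0.00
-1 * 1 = -1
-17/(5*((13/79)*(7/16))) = -21488/455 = -47.23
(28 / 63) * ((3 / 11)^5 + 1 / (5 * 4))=165911 / 7247295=0.02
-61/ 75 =-0.81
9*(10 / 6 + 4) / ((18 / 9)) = 51 / 2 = 25.50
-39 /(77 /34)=-1326 /77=-17.22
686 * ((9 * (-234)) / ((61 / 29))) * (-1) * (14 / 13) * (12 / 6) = 90239184 / 61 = 1479330.89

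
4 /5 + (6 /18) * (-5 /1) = -13 /15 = -0.87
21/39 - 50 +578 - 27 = 6520/13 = 501.54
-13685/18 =-760.28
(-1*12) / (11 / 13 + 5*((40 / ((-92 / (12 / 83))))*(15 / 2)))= 297804 / 37501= 7.94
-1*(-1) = 1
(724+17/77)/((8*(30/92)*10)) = 256519/9240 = 27.76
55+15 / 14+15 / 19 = 15125 / 266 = 56.86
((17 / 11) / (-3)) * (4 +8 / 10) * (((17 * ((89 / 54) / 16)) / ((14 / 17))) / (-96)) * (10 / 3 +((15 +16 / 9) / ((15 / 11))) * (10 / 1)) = 372980221 / 53887680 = 6.92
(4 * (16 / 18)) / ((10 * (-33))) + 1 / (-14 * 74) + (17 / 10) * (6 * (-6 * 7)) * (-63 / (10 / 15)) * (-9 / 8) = -28027225351 / 615384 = -45544.29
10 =10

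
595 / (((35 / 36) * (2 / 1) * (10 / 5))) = 153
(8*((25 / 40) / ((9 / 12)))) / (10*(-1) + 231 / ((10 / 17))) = 200 / 11481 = 0.02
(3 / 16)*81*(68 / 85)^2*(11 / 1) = 106.92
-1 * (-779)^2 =-606841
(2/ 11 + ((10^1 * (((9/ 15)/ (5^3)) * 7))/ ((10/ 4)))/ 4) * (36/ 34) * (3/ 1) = 79974/ 116875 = 0.68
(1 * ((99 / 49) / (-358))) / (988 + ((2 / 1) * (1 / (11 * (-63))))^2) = -970299 / 169865993728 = -0.00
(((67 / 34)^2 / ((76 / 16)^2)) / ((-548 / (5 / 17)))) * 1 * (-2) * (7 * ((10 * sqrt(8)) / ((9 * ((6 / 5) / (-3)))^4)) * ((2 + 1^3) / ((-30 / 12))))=-98196875 * sqrt(2) / 531402161067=-0.00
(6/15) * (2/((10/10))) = 4/5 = 0.80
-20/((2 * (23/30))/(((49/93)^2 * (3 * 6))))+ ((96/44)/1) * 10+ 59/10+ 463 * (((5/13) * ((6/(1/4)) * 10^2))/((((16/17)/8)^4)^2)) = 1472371976427004790069/126429160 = 11645825823939.70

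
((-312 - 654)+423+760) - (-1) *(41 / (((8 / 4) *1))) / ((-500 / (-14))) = 108787 / 500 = 217.57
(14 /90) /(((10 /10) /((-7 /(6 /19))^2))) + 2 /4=124633 /1620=76.93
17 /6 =2.83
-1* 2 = -2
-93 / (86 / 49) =-4557 / 86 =-52.99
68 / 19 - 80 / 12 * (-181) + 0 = 68984 / 57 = 1210.25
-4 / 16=-0.25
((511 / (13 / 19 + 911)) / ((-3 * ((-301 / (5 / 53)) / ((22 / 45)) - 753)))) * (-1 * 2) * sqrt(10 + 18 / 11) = -155344 * sqrt(22) / 4160995569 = -0.00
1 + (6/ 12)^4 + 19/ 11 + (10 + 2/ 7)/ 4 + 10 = 18925/ 1232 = 15.36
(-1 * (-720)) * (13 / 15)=624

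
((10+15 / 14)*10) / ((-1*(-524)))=775 / 3668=0.21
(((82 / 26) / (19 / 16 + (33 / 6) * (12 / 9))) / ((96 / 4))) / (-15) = -82 / 79755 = -0.00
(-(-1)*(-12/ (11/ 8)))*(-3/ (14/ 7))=144/ 11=13.09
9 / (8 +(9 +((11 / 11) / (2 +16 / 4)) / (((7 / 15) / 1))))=14 / 27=0.52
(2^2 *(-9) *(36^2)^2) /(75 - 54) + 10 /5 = -20155378 /7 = -2879339.71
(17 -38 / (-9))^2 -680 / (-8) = 43366 / 81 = 535.38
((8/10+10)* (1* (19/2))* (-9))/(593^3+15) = -4617/1042639360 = -0.00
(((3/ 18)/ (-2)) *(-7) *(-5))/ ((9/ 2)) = -35/ 54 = -0.65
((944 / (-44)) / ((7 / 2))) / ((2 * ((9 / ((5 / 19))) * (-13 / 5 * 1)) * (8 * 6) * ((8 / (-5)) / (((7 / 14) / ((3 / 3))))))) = -7375 / 32864832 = -0.00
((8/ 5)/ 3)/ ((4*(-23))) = -2/ 345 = -0.01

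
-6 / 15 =-2 / 5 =-0.40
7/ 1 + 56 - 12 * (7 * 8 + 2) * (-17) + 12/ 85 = 1011087/ 85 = 11895.14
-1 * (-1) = 1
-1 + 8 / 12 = -0.33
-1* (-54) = 54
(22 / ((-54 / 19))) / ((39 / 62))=-12958 / 1053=-12.31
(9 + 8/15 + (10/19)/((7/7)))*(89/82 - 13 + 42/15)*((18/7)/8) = -32141937/1090600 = -29.47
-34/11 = -3.09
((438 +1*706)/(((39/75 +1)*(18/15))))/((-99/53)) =-172250/513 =-335.77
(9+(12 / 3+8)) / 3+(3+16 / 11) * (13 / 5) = 1022 / 55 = 18.58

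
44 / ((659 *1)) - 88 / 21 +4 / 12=-17485 / 4613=-3.79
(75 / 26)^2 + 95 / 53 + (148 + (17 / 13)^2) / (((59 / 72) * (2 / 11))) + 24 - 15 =2164472575 / 2113852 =1023.95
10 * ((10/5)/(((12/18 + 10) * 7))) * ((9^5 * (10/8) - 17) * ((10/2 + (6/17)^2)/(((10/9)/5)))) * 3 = 177048640485/129472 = 1367466.64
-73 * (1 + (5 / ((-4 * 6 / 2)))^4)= -1559353 / 20736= -75.20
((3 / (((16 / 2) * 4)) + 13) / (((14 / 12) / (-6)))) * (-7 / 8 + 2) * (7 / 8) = -33939 / 512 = -66.29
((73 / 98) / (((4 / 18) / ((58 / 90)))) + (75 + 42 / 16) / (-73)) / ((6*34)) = 156937 / 29188320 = 0.01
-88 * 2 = -176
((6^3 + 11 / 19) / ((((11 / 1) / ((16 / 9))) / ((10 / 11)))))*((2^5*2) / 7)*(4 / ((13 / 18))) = 337100800 / 209209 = 1611.31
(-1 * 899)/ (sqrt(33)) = -899 * sqrt(33)/ 33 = -156.50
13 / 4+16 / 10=97 / 20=4.85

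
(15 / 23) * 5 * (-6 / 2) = -225 / 23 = -9.78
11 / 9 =1.22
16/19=0.84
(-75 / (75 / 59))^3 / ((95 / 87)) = -17867973 / 95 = -188083.93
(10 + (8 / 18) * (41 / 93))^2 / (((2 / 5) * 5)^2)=18207289 / 700569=25.99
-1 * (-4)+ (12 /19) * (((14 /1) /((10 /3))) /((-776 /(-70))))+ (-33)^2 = 2014840 /1843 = 1093.24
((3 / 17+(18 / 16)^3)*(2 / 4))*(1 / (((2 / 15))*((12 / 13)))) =905385 / 139264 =6.50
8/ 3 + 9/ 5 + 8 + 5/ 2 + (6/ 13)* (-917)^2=151365857/ 390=388117.58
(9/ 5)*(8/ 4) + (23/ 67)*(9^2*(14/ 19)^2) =2261106/ 120935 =18.70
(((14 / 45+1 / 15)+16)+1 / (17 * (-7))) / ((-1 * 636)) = -43829 / 1702890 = -0.03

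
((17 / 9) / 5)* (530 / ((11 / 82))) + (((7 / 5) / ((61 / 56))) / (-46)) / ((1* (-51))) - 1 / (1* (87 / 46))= 510845437262 / 342381105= 1492.04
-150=-150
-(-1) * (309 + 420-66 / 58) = 21108 / 29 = 727.86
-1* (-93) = 93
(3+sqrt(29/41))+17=sqrt(1189)/41+20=20.84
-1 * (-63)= 63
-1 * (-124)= 124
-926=-926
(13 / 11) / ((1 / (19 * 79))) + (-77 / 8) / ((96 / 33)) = 4986011 / 2816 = 1770.60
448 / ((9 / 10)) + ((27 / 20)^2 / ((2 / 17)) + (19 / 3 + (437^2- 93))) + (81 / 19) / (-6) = 26182821203 / 136800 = 191394.89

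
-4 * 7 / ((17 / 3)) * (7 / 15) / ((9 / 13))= -2548 / 765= -3.33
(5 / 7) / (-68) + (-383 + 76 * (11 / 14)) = -153889 / 476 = -323.30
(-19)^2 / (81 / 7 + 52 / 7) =19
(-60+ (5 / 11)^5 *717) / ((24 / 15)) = -37112175 / 1288408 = -28.80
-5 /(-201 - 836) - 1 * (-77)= 79854 /1037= 77.00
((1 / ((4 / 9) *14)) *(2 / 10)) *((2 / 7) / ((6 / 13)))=39 / 1960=0.02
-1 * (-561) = 561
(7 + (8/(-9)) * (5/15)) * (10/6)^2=4525/243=18.62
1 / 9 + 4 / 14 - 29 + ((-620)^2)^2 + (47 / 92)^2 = 78792151964407039 / 533232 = 147763359971.66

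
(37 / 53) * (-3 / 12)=-37 / 212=-0.17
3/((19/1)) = 3/19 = 0.16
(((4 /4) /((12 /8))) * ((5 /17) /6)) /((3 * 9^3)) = 5 /334611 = 0.00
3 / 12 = 1 / 4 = 0.25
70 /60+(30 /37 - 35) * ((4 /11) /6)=-67 /74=-0.91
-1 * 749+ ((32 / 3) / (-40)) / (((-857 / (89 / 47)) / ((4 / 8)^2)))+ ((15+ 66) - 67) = -444075886 / 604185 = -735.00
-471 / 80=-5.89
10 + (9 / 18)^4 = 161 / 16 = 10.06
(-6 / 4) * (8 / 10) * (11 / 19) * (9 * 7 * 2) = -8316 / 95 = -87.54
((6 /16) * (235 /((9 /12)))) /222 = 235 /444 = 0.53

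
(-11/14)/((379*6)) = -11/31836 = -0.00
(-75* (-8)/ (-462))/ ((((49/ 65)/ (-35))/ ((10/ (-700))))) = -3250/ 3773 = -0.86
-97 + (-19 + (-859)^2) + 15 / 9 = 2213300 / 3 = 737766.67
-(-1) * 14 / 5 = 14 / 5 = 2.80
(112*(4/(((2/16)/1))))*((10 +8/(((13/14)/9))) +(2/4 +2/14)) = 4108544/13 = 316041.85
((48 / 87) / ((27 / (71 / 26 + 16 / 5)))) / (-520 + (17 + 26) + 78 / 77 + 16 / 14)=-158312 / 620291295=-0.00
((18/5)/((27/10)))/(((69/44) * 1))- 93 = -19075/207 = -92.15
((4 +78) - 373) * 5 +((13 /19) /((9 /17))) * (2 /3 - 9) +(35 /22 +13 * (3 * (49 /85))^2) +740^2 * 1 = 44535822551137 /81541350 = 546174.70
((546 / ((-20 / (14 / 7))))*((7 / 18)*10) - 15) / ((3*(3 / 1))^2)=-682 / 243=-2.81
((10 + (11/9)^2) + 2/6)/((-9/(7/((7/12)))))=-3832/243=-15.77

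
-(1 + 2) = -3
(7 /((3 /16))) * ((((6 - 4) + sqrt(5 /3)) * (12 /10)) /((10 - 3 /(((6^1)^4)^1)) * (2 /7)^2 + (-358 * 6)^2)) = 56448 * sqrt(15) /17440560205 + 338688 /17440560205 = 0.00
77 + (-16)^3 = -4019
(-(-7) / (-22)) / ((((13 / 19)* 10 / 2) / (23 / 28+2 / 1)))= -1501 / 5720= -0.26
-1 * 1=-1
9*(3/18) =3/2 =1.50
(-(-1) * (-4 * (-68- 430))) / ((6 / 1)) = 332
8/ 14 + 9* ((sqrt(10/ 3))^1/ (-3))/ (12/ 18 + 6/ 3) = 4/ 7 - 3* sqrt(30)/ 8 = -1.48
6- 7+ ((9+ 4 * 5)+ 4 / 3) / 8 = 67 / 24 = 2.79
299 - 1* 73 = 226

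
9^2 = 81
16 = 16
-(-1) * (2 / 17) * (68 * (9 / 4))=18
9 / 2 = 4.50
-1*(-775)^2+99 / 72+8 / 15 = -72074771 / 120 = -600623.09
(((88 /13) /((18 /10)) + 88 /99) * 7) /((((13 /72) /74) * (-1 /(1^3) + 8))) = 322048 /169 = 1905.61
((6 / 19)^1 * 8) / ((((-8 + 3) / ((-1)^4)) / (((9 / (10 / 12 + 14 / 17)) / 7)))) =-44064 / 112385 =-0.39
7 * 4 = 28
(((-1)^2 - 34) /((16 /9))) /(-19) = 297 /304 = 0.98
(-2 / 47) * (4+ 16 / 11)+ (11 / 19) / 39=-83233 / 383097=-0.22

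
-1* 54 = -54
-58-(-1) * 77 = 19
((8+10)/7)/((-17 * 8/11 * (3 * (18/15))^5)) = -34375/99937152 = -0.00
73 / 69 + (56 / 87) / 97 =68879 / 64699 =1.06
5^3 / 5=25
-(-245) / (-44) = -245 / 44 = -5.57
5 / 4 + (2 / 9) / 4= 47 / 36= 1.31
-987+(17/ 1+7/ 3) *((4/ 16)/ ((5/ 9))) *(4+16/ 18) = -944.47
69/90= 23/30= 0.77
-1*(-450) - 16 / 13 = 5834 / 13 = 448.77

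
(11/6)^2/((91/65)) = 605/252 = 2.40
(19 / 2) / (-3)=-19 / 6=-3.17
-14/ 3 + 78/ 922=-4.58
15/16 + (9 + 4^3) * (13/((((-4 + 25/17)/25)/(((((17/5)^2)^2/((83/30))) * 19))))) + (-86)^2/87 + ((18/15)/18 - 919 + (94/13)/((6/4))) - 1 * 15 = -926658132224013/107641040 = -8608780.93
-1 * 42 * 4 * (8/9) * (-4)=1792/3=597.33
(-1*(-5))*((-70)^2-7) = 24465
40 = 40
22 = 22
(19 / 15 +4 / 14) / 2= 163 / 210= 0.78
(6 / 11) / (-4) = -3 / 22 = -0.14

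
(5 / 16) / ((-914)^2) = 5 / 13366336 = 0.00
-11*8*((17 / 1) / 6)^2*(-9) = 6358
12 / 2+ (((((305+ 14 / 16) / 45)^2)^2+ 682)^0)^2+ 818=825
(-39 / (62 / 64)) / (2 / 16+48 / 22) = -109824 / 6293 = -17.45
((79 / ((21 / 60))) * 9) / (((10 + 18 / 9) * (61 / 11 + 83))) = 13035 / 6818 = 1.91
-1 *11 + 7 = -4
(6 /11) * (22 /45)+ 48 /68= 0.97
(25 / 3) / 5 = 5 / 3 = 1.67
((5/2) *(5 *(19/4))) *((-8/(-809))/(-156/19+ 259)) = 1805/770977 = 0.00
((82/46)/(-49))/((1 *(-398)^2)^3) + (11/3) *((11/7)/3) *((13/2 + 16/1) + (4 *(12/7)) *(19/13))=10912109826767739520289/174697606773702422592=62.46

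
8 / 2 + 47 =51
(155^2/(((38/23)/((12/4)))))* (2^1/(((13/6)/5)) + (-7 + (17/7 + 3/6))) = 164114775/6916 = 23729.72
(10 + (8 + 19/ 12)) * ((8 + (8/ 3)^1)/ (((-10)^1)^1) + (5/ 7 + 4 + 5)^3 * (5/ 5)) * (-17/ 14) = -470510326/ 21609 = -21773.81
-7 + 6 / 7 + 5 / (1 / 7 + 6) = -1604 / 301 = -5.33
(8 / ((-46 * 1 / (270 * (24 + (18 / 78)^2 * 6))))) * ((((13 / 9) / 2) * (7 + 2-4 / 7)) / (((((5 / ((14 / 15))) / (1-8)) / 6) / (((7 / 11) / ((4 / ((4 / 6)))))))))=19011216 / 3289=5780.24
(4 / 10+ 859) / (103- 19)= 4297 / 420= 10.23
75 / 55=15 / 11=1.36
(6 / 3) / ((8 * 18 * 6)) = 1 / 432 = 0.00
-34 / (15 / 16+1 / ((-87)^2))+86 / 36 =-69232955 / 2043918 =-33.87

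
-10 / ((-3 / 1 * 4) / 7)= 35 / 6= 5.83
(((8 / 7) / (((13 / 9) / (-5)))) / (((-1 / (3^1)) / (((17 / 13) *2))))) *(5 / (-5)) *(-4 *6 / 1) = 881280 / 1183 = 744.95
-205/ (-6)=205/ 6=34.17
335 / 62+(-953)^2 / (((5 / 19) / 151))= 161550402177 / 310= 521130329.60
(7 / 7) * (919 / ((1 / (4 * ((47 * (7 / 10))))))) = 604702 / 5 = 120940.40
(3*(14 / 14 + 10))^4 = 1185921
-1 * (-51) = 51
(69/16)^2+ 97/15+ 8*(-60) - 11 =-1789193/3840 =-465.94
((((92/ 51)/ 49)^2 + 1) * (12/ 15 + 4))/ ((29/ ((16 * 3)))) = 7.96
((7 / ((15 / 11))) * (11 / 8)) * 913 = 773311 / 120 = 6444.26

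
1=1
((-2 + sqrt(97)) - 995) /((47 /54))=-1134.17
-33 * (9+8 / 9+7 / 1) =-1672 / 3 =-557.33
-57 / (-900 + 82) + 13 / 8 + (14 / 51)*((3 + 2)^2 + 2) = 506537 / 55624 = 9.11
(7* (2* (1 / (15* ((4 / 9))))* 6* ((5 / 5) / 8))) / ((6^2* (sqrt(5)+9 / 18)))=-7 / 1520+7* sqrt(5) / 760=0.02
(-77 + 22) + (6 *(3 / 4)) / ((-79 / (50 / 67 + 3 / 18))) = -1165561 / 21172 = -55.05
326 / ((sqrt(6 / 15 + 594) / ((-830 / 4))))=-67645 * sqrt(3715) / 1486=-2774.57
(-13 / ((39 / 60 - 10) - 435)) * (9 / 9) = 260 / 8887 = 0.03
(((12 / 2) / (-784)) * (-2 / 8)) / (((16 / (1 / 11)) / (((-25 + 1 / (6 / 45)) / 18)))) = -5 / 473088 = -0.00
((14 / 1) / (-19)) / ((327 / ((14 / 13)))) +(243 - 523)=-22615516 / 80769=-280.00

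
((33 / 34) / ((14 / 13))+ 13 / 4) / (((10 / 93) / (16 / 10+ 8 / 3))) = 490048 / 2975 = 164.72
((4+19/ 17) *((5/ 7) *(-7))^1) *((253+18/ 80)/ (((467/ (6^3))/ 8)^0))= -881223/ 136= -6479.58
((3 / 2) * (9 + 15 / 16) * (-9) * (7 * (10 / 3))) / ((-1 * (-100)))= -10017 / 320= -31.30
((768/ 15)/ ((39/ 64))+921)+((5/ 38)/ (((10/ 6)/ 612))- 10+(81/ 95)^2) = 367484174/ 351975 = 1044.06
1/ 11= 0.09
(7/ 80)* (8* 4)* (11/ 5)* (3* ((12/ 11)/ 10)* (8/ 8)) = 252/ 125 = 2.02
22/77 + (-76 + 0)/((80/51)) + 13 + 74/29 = -132407/4060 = -32.61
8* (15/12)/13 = 10/13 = 0.77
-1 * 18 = -18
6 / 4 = 3 / 2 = 1.50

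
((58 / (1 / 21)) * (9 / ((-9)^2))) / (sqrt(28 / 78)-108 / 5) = -49140 / 7837-175 * sqrt(546) / 23511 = -6.44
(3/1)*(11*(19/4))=627/4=156.75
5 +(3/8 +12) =139/8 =17.38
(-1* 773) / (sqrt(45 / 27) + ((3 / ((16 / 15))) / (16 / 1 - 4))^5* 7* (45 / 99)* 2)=72797697500774400000 / 34875451676320011649 - 26959051772598054551552* sqrt(15) / 174377258381600058245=-596.68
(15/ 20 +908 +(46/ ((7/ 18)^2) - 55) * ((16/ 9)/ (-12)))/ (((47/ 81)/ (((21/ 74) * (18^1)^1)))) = 7675.07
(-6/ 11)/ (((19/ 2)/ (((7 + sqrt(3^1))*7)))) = -588/ 209 - 84*sqrt(3)/ 209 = -3.51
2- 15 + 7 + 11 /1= 5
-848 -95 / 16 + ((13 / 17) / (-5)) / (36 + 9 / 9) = -42970343 / 50320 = -853.94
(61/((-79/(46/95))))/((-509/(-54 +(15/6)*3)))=-130479/3820045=-0.03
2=2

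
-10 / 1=-10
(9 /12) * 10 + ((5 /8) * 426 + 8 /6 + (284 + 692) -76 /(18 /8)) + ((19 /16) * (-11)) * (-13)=199745 /144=1387.12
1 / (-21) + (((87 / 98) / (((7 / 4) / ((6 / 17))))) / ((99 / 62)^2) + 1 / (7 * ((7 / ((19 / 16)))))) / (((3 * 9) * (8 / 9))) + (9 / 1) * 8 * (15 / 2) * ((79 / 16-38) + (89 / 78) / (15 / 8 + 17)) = -85301794042867609 / 4786548294528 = -17821.15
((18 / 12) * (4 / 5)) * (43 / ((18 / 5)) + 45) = 205 / 3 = 68.33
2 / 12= 1 / 6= 0.17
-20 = -20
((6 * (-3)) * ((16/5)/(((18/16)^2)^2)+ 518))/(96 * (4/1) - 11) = -25.09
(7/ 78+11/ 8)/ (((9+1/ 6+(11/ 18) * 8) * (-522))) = -457/ 2289144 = -0.00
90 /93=30 /31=0.97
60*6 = 360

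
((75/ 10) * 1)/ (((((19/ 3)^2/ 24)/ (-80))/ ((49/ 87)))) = -2116800/ 10469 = -202.20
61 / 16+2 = 93 / 16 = 5.81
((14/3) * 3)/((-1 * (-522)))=7/261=0.03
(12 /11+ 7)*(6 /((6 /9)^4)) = 21627 /88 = 245.76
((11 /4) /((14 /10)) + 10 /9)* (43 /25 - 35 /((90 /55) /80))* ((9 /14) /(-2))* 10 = 59615015 /3528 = 16897.68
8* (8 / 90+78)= 28112 / 45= 624.71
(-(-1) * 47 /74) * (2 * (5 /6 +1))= 517 /222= 2.33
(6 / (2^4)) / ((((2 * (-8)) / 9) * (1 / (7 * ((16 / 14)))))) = -27 / 16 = -1.69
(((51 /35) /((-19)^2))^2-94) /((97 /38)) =-30012921098 /815020675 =-36.82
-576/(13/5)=-2880/13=-221.54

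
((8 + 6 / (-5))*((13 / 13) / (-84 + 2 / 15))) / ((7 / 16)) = -48 / 259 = -0.19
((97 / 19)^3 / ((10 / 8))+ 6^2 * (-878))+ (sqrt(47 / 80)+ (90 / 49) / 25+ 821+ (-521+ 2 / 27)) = -283135787776 / 9074457+ sqrt(235) / 20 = -31200.64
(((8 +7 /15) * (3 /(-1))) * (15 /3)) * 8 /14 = -508 /7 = -72.57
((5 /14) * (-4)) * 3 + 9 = 33 /7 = 4.71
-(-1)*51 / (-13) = -51 / 13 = -3.92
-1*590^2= -348100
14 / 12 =7 / 6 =1.17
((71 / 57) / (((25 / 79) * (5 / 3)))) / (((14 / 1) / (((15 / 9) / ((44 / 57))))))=5609 / 15400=0.36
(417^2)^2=30237384321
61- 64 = -3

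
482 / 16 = 241 / 8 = 30.12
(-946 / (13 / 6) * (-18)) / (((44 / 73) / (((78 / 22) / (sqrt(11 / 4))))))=1017036 * sqrt(11) / 121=27877.08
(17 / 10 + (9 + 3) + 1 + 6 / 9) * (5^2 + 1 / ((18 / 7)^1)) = 210677 / 540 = 390.14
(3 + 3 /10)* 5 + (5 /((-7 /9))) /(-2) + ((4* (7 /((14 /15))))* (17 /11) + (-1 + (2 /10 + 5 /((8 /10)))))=110153 /1540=71.53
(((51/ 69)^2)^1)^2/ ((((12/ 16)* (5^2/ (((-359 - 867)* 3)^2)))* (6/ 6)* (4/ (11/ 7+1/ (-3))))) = 66650.07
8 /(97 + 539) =0.01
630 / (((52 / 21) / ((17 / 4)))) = 112455 / 104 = 1081.30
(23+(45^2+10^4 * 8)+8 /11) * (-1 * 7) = -6317752 /11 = -574341.09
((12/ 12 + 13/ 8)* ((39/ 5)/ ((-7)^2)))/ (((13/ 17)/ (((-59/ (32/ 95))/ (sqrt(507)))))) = -57171* sqrt(3)/ 23296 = -4.25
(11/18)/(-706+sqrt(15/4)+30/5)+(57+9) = 232843138/3527973 - 11*sqrt(15)/17639865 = 66.00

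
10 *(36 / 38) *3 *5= 2700 / 19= 142.11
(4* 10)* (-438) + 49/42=-105113/6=-17518.83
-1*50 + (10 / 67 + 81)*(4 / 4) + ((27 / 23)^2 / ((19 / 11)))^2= 31.79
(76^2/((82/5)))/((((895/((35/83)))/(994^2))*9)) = 99870678880/5482233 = 18217.15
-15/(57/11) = -55/19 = -2.89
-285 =-285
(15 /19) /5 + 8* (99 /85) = 15303 /1615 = 9.48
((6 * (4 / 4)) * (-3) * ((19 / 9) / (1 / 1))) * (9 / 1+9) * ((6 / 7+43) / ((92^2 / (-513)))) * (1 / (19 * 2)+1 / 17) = 77958045 / 503608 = 154.80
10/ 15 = 2/ 3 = 0.67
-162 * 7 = -1134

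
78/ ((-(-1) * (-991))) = -78/ 991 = -0.08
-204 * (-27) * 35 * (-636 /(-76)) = 30652020 /19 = 1613264.21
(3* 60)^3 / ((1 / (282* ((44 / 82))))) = 36181728000 / 41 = 882481170.73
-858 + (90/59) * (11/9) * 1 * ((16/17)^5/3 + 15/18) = -71707399709/83771563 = -855.99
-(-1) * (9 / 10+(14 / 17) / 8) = 341 / 340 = 1.00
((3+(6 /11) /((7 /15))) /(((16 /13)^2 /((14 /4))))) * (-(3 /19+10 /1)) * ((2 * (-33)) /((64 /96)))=94230513 /9728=9686.52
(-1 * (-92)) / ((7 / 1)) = 92 / 7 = 13.14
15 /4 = 3.75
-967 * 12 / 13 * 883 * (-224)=2295178368 / 13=176552182.15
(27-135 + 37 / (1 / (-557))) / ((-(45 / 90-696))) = -41434 / 1391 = -29.79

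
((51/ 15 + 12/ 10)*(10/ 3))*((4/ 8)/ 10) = 23/ 30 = 0.77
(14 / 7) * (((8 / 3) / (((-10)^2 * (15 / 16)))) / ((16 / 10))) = 8 / 225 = 0.04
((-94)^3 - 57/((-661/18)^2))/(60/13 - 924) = 1179423733579/1305519948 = 903.41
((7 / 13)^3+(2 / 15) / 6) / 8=2204 / 98865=0.02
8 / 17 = 0.47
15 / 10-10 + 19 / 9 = -115 / 18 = -6.39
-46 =-46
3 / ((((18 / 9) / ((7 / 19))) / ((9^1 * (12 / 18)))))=63 / 19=3.32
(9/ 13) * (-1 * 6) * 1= -54/ 13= -4.15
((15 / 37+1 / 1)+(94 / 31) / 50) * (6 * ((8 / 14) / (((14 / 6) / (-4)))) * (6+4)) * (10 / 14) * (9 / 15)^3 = -653790528 / 49177625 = -13.29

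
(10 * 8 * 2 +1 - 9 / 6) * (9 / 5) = 2871 / 10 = 287.10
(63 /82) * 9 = 567 /82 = 6.91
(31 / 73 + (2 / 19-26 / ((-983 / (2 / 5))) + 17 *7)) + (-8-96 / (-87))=22269263176 / 197696045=112.64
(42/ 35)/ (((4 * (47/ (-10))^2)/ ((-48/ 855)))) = -32/ 41971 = -0.00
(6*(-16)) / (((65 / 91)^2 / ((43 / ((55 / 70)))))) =-2831808 / 275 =-10297.48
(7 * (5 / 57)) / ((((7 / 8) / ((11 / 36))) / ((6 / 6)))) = 110 / 513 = 0.21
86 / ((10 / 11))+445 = 2698 / 5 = 539.60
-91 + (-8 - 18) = -117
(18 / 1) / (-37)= -18 / 37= -0.49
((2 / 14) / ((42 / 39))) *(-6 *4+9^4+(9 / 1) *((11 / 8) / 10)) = 6799767 / 7840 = 867.32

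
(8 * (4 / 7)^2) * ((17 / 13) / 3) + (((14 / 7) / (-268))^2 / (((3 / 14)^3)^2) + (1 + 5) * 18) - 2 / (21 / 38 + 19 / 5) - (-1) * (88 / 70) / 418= 17893551675066874 / 163774273240305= 109.26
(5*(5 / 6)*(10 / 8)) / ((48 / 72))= 125 / 16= 7.81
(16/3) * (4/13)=64/39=1.64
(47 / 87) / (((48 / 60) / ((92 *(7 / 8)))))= 54.36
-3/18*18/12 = -0.25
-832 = -832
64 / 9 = 7.11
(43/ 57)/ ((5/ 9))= 129/ 95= 1.36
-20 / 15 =-4 / 3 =-1.33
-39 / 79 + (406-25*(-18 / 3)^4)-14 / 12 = -15165943 / 474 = -31995.66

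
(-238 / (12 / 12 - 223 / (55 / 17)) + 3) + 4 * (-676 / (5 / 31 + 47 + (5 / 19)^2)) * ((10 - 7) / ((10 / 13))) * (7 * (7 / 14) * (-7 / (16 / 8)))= 13534886050349 / 4936722380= 2741.67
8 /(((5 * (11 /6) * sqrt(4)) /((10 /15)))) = 16 /55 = 0.29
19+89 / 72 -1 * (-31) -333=-20287 / 72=-281.76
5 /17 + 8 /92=149 /391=0.38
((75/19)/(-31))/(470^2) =-3/5204404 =-0.00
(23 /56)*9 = 207 /56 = 3.70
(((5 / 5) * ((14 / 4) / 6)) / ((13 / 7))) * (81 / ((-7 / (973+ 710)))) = -318087 / 52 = -6117.06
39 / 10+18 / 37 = 1623 / 370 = 4.39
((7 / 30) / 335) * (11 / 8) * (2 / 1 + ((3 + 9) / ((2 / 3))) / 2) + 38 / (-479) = -2649487 / 38511600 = -0.07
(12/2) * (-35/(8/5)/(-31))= 525/124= 4.23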